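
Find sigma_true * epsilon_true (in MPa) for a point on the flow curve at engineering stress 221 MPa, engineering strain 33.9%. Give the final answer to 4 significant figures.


sigma_true = sigma_eng * (1 + epsilon_eng)
sigma_true = 221 * (1 + 0.339) = 295.919 MPa
epsilon_true = ln(1 + epsilon_eng)
epsilon_true = ln(1 + 0.339) = 0.291923
sigma_true * epsilon_true = 295.919 * 0.291923 = 86.39 MPa


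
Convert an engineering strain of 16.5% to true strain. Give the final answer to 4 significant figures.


epsilon_true = ln(1 + epsilon_eng)
epsilon_true = ln(1 + 0.165)
epsilon_true = 0.1527


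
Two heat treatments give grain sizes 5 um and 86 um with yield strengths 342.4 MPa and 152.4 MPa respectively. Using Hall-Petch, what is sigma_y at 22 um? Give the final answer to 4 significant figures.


sigma_y = sigma0 + k / sqrt(d)
1/sqrt(d1) = 1/sqrt(5e-06) = 447.214;  1/sqrt(d2) = 107.833
k = (sigma1 - sigma2) / (1/sqrt(d1) - 1/sqrt(d2)) = (342.4 - 152.4) / (447.214 - 107.833) = 0.559843 MPa*m^0.5
sigma0 = sigma1 - k/sqrt(d1) = 342.4 - 0.559843*447.214 = 92.0306 MPa
sigma_y(d3) = 92.0306 + 0.559843 / sqrt(2.2e-05) = 211.4 MPa


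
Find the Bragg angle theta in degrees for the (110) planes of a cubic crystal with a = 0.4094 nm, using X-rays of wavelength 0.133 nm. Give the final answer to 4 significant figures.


d = a / sqrt(h^2+k^2+l^2)
d = 0.4094 / sqrt(2) = 0.28949 nm
lambda = 2*d*sin(theta)  =>  sin(theta) = lambda / (2*d)
sin(theta) = 0.133 / (2 * 0.28949) = 0.229715
theta = 13.28 deg


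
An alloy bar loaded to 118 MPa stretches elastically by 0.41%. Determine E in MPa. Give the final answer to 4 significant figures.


E = sigma / epsilon
epsilon = 0.41% = 4.1e-03
E = 118 / 4.1e-03
E = 28780 MPa


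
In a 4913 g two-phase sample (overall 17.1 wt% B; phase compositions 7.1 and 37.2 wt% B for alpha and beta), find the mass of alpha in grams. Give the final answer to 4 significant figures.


f_alpha = (C_beta - C0) / (C_beta - C_alpha)
f_alpha = (37.2 - 17.1) / (37.2 - 7.1) = 0.667774
m_alpha = f_alpha * m_total = 0.667774 * 4913 = 3281 g


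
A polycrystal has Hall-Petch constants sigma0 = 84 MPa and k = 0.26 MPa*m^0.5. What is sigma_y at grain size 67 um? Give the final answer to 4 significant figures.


sigma_y = sigma0 + k / sqrt(d)
d = 67 um = 6.7e-05 m
sigma_y = 84 + 0.26 / sqrt(6.7e-05)
sigma_y = 115.8 MPa


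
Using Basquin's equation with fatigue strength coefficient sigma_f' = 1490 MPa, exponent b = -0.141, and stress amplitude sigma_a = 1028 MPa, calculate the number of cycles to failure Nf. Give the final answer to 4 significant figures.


sigma_a = sigma_f' * (2*Nf)^b
2*Nf = (sigma_a / sigma_f')^(1/b)
2*Nf = (1028 / 1490)^(1/-0.141)
2*Nf = 13.9064
Nf = 6.953 cycles


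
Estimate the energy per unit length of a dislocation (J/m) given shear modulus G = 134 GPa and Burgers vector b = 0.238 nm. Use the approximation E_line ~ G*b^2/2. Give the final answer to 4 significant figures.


E = G*b^2/2
b = 0.238 nm = 2.38e-10 m
G = 134 GPa = 1.34e+11 Pa
E = 0.5 * 1.34e+11 * (2.38e-10)^2
E = 3.795e-09 J/m


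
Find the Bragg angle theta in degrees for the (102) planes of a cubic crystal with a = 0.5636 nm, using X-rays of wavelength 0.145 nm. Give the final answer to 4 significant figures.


d = a / sqrt(h^2+k^2+l^2)
d = 0.5636 / sqrt(5) = 0.25205 nm
lambda = 2*d*sin(theta)  =>  sin(theta) = lambda / (2*d)
sin(theta) = 0.145 / (2 * 0.25205) = 0.287642
theta = 16.72 deg


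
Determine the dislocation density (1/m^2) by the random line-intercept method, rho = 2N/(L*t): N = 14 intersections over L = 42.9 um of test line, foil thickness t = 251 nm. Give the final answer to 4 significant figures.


rho = 2N / (L * t)
L = 42.9 um = 4.29e-05 m, t = 251 nm = 2.51e-07 m
rho = 2 * 14 / (4.29e-05 * 2.51e-07)
rho = 2.6e+12 1/m^2


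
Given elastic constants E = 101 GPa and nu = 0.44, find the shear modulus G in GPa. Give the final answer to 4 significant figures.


G = E / (2*(1+nu))
G = 101 / (2*(1+0.44))
G = 35.07 GPa


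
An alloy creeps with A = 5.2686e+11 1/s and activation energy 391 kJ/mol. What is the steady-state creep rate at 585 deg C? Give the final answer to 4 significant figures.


rate = A * exp(-Q / (R*T))
T = 585 + 273.15 = 858.15 K
rate = 5.2686e+11 * exp(-391e3 / (8.314 * 858.15))
rate = 8.339e-13 1/s


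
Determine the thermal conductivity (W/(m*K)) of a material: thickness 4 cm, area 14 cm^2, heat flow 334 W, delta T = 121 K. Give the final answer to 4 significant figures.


k = Q*L / (A*dT)
L = 0.04 m, A = 1.4e-03 m^2
k = 334 * 0.04 / (1.4e-03 * 121)
k = 78.87 W/(m*K)


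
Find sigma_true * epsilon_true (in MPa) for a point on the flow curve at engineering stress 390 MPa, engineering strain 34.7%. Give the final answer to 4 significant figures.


sigma_true = sigma_eng * (1 + epsilon_eng)
sigma_true = 390 * (1 + 0.347) = 525.33 MPa
epsilon_true = ln(1 + epsilon_eng)
epsilon_true = ln(1 + 0.347) = 0.29788
sigma_true * epsilon_true = 525.33 * 0.29788 = 156.5 MPa


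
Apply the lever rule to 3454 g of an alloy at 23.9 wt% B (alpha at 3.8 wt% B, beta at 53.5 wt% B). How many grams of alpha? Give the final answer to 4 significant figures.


f_alpha = (C_beta - C0) / (C_beta - C_alpha)
f_alpha = (53.5 - 23.9) / (53.5 - 3.8) = 0.595573
m_alpha = f_alpha * m_total = 0.595573 * 3454 = 2057 g


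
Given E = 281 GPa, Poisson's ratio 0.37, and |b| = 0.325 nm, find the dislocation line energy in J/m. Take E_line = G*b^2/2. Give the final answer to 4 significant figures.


Step 1: G = E / (2*(1+nu))
G = 281 / (2*(1+0.37)) = 102.555 GPa = 1.02555e+11 Pa
Step 2: E_line = G*b^2/2
b = 0.325 nm = 3.25e-10 m
E_line = 0.5 * 1.02555e+11 * (3.25e-10)^2 = 5.416e-09 J/m


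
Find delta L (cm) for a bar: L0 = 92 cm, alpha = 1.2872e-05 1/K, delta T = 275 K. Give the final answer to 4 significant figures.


dL = L0 * alpha * dT
dL = 92 * 1.2872e-05 * 275
dL = 0.3257 cm


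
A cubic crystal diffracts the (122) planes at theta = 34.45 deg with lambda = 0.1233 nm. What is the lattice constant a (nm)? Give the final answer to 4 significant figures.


d = lambda / (2*sin(theta))
d = 0.1233 / (2*sin(34.45 deg))
d = 0.108983 nm
a = d * sqrt(h^2+k^2+l^2) = 0.108983 * sqrt(9)
a = 0.3269 nm


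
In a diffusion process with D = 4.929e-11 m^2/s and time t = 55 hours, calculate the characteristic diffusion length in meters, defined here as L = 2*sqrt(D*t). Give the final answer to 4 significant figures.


t = 55 hr = 198000 s
Diffusion length = 2*sqrt(D*t)
= 2*sqrt(4.929e-11 * 198000)
= 6.248e-03 m


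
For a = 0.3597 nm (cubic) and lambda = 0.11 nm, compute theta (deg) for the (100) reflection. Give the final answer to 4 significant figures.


d = a / sqrt(h^2+k^2+l^2)
d = 0.3597 / sqrt(1) = 0.3597 nm
lambda = 2*d*sin(theta)  =>  sin(theta) = lambda / (2*d)
sin(theta) = 0.11 / (2 * 0.3597) = 0.152905
theta = 8.795 deg


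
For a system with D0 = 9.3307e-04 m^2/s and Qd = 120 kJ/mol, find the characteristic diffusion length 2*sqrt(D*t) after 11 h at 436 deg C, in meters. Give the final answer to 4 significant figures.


Step 1: D = D0 * exp(-Qd/(R*T))
T = 709.15 K
D = 9.3307e-04 * exp(-120e3 / (8.314 * 709.15)) = 1.3509e-12 m^2/s
Step 2: L = 2*sqrt(D*t)
t = 11 h = 39600 s
L = 2*sqrt(1.3509e-12 * 39600) = 4.626e-04 m


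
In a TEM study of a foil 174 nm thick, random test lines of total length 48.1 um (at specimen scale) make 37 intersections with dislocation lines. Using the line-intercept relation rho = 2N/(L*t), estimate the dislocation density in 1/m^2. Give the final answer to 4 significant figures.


rho = 2N / (L * t)
L = 48.1 um = 4.81e-05 m, t = 174 nm = 1.74e-07 m
rho = 2 * 37 / (4.81e-05 * 1.74e-07)
rho = 8.842e+12 1/m^2


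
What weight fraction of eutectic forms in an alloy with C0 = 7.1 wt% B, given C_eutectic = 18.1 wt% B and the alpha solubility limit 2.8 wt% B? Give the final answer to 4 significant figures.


f_primary = (C_e - C0) / (C_e - C_alpha_max)
f_primary = (18.1 - 7.1) / (18.1 - 2.8)
f_primary = 0.718954
f_eutectic = 1 - 0.718954 = 0.281


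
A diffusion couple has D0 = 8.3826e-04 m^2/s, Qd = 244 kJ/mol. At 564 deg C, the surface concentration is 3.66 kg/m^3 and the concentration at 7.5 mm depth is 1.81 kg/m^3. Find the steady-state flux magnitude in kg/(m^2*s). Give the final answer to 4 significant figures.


Step 1: D = D0 * exp(-Qd/(R*T))
T = 564 + 273.15 = 837.15 K
D = 8.3826e-04 * exp(-244e3 / (8.314 * 837.15)) = 4.99177e-19 m^2/s
Step 2: J = D * (C1 - C2) / dx
J = 4.99177e-19 * (3.66 - 1.81) / 7.5e-03
J = 1.231e-16 kg/(m^2*s)


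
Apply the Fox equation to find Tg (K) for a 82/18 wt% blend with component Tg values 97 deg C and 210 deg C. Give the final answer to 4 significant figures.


1/Tg = w1/Tg1 + w2/Tg2 (in Kelvin)
Tg1 = 370.15 K, Tg2 = 483.15 K
1/Tg = 0.82/370.15 + 0.18/483.15
Tg = 386.4 K


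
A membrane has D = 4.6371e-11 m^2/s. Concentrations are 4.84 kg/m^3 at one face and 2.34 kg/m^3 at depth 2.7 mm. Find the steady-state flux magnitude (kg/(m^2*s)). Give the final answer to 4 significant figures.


J = -D * (dC/dx) = D * (C1 - C2) / dx
J = 4.6371e-11 * (4.84 - 2.34) / 2.7e-03
J = 4.294e-08 kg/(m^2*s)


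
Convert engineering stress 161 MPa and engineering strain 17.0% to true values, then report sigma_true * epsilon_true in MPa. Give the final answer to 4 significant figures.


sigma_true = sigma_eng * (1 + epsilon_eng)
sigma_true = 161 * (1 + 0.17) = 188.37 MPa
epsilon_true = ln(1 + epsilon_eng)
epsilon_true = ln(1 + 0.17) = 0.157004
sigma_true * epsilon_true = 188.37 * 0.157004 = 29.57 MPa


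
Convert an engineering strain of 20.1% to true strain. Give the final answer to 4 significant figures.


epsilon_true = ln(1 + epsilon_eng)
epsilon_true = ln(1 + 0.201)
epsilon_true = 0.1832


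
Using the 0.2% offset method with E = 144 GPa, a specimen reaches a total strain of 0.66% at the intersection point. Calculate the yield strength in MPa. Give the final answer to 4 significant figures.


Offset strain = 0.002
Elastic strain at yield = total_strain - offset = 6.6e-03 - 0.002 = 4.6e-03
sigma_y = E * elastic_strain = 144000 * 4.6e-03
sigma_y = 662.4 MPa


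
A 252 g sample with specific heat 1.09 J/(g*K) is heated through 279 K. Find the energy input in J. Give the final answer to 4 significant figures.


Q = m * cp * dT
Q = 252 * 1.09 * 279
Q = 76640 J


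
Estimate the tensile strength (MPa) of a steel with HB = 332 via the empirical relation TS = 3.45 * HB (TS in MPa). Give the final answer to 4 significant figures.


TS (MPa) = 3.45 * HB
TS = 3.45 * 332
TS = 1145 MPa


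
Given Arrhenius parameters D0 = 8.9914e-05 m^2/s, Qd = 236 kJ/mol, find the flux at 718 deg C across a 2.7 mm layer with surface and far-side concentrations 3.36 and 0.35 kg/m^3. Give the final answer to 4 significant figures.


Step 1: D = D0 * exp(-Qd/(R*T))
T = 718 + 273.15 = 991.15 K
D = 8.9914e-05 * exp(-236e3 / (8.314 * 991.15)) = 3.28044e-17 m^2/s
Step 2: J = D * (C1 - C2) / dx
J = 3.28044e-17 * (3.36 - 0.35) / 2.7e-03
J = 3.657e-14 kg/(m^2*s)


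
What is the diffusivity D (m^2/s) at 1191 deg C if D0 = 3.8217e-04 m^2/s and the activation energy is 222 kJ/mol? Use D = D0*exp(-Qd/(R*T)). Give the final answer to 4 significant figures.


D = D0 * exp(-Qd / (R*T))
T = 1464.15 K
D = 3.8217e-04 * exp(-222e3 / (8.314 * 1464.15))
D = 4.592e-12 m^2/s


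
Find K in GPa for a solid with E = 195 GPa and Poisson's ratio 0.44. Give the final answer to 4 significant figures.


K = E / (3*(1-2*nu))
K = 195 / (3*(1-2*0.44))
K = 541.7 GPa


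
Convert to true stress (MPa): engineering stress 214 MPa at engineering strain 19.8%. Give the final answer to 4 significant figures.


sigma_true = sigma_eng * (1 + epsilon_eng)
sigma_true = 214 * (1 + 0.198)
sigma_true = 256.4 MPa


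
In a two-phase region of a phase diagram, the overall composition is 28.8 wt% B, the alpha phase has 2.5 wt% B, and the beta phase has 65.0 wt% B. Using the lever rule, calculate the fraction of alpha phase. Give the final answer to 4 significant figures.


f_alpha = (C_beta - C0) / (C_beta - C_alpha)
f_alpha = (65.0 - 28.8) / (65.0 - 2.5)
f_alpha = 0.5792


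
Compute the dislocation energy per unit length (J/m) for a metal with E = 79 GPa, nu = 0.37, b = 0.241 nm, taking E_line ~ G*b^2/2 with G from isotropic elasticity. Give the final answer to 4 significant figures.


Step 1: G = E / (2*(1+nu))
G = 79 / (2*(1+0.37)) = 28.8321 GPa = 2.88321e+10 Pa
Step 2: E_line = G*b^2/2
b = 0.241 nm = 2.41e-10 m
E_line = 0.5 * 2.88321e+10 * (2.41e-10)^2 = 8.373e-10 J/m


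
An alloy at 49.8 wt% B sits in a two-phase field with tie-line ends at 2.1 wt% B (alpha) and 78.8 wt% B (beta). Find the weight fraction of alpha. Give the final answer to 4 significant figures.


f_alpha = (C_beta - C0) / (C_beta - C_alpha)
f_alpha = (78.8 - 49.8) / (78.8 - 2.1)
f_alpha = 0.3781


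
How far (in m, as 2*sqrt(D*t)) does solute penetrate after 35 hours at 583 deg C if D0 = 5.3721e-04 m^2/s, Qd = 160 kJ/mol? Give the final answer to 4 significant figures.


Step 1: D = D0 * exp(-Qd/(R*T))
T = 856.15 K
D = 5.3721e-04 * exp(-160e3 / (8.314 * 856.15)) = 9.29005e-14 m^2/s
Step 2: L = 2*sqrt(D*t)
t = 35 h = 126000 s
L = 2*sqrt(9.29005e-14 * 126000) = 2.164e-04 m


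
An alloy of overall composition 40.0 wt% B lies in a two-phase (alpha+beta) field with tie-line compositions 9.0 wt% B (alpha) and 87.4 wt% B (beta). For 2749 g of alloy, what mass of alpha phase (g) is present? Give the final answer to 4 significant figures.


f_alpha = (C_beta - C0) / (C_beta - C_alpha)
f_alpha = (87.4 - 40.0) / (87.4 - 9.0) = 0.604592
m_alpha = f_alpha * m_total = 0.604592 * 2749 = 1662 g


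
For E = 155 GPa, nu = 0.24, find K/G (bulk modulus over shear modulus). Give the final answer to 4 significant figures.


G = E / (2*(1+nu))
G = 155 / (2*(1+0.24)) = 62.5 GPa
K = E / (3*(1-2*nu))
K = 155 / (3*(1-2*0.24)) = 99.359 GPa
K/G = 99.359 / 62.5 = 1.59


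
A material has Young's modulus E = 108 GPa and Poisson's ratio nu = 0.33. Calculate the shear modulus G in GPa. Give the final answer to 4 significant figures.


G = E / (2*(1+nu))
G = 108 / (2*(1+0.33))
G = 40.6 GPa


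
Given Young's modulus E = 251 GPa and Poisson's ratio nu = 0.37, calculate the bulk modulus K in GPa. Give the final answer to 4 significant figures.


K = E / (3*(1-2*nu))
K = 251 / (3*(1-2*0.37))
K = 321.8 GPa


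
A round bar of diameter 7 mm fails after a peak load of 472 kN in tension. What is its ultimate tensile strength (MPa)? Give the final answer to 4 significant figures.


A0 = pi*(d/2)^2 = pi*(7/2)^2 = 38.4845 mm^2
UTS = F_max / A0 = 472*1000 / 38.4845
UTS = 12260 MPa


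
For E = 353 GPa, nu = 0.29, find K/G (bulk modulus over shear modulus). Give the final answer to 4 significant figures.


G = E / (2*(1+nu))
G = 353 / (2*(1+0.29)) = 136.822 GPa
K = E / (3*(1-2*nu))
K = 353 / (3*(1-2*0.29)) = 280.159 GPa
K/G = 280.159 / 136.822 = 2.048


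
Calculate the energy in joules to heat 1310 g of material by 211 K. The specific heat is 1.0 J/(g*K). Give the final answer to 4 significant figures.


Q = m * cp * dT
Q = 1310 * 1.0 * 211
Q = 276400 J


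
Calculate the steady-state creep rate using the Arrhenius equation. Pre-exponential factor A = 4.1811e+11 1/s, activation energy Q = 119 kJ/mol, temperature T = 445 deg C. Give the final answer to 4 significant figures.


rate = A * exp(-Q / (R*T))
T = 445 + 273.15 = 718.15 K
rate = 4.1811e+11 * exp(-119e3 / (8.314 * 718.15))
rate = 923.7 1/s


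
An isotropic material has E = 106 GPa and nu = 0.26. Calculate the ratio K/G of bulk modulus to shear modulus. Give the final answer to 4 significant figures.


G = E / (2*(1+nu))
G = 106 / (2*(1+0.26)) = 42.0635 GPa
K = E / (3*(1-2*nu))
K = 106 / (3*(1-2*0.26)) = 73.6111 GPa
K/G = 73.6111 / 42.0635 = 1.75


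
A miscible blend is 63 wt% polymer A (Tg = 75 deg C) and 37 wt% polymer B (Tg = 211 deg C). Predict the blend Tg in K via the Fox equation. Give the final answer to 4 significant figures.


1/Tg = w1/Tg1 + w2/Tg2 (in Kelvin)
Tg1 = 348.15 K, Tg2 = 484.15 K
1/Tg = 0.63/348.15 + 0.37/484.15
Tg = 388.5 K


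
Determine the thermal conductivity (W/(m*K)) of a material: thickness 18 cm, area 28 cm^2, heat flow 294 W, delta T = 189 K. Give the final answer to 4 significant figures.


k = Q*L / (A*dT)
L = 0.18 m, A = 2.8e-03 m^2
k = 294 * 0.18 / (2.8e-03 * 189)
k = 100 W/(m*K)


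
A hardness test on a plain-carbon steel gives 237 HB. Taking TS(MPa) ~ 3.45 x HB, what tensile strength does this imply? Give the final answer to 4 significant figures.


TS (MPa) = 3.45 * HB
TS = 3.45 * 237
TS = 817.7 MPa


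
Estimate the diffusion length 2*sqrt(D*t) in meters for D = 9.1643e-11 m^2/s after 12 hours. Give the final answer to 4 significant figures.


t = 12 hr = 43200 s
Diffusion length = 2*sqrt(D*t)
= 2*sqrt(9.1643e-11 * 43200)
= 3.979e-03 m


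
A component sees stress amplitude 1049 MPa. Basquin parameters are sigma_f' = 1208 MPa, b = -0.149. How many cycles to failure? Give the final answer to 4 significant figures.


sigma_a = sigma_f' * (2*Nf)^b
2*Nf = (sigma_a / sigma_f')^(1/b)
2*Nf = (1049 / 1208)^(1/-0.149)
2*Nf = 2.57841
Nf = 1.289 cycles


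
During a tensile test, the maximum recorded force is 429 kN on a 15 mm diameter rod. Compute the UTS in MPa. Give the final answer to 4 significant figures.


A0 = pi*(d/2)^2 = pi*(15/2)^2 = 176.715 mm^2
UTS = F_max / A0 = 429*1000 / 176.715
UTS = 2428 MPa


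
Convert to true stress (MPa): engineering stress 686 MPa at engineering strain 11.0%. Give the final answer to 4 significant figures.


sigma_true = sigma_eng * (1 + epsilon_eng)
sigma_true = 686 * (1 + 0.11)
sigma_true = 761.5 MPa


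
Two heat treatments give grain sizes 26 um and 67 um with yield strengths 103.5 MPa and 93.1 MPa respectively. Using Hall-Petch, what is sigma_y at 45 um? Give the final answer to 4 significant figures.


sigma_y = sigma0 + k / sqrt(d)
1/sqrt(d1) = 1/sqrt(2.6e-05) = 196.116;  1/sqrt(d2) = 122.169
k = (sigma1 - sigma2) / (1/sqrt(d1) - 1/sqrt(d2)) = (103.5 - 93.1) / (196.116 - 122.169) = 0.140642 MPa*m^0.5
sigma0 = sigma1 - k/sqrt(d1) = 103.5 - 0.140642*196.116 = 75.9179 MPa
sigma_y(d3) = 75.9179 + 0.140642 / sqrt(4.5e-05) = 96.88 MPa


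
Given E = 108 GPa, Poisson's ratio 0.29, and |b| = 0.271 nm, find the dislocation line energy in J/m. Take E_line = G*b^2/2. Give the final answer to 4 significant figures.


Step 1: G = E / (2*(1+nu))
G = 108 / (2*(1+0.29)) = 41.8605 GPa = 4.18605e+10 Pa
Step 2: E_line = G*b^2/2
b = 0.271 nm = 2.71e-10 m
E_line = 0.5 * 4.18605e+10 * (2.71e-10)^2 = 1.537e-09 J/m


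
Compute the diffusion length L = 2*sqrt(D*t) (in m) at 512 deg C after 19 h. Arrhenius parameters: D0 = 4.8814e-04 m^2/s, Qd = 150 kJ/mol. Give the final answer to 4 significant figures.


Step 1: D = D0 * exp(-Qd/(R*T))
T = 785.15 K
D = 4.8814e-04 * exp(-150e3 / (8.314 * 785.15)) = 5.11622e-14 m^2/s
Step 2: L = 2*sqrt(D*t)
t = 19 h = 68400 s
L = 2*sqrt(5.11622e-14 * 68400) = 1.183e-04 m


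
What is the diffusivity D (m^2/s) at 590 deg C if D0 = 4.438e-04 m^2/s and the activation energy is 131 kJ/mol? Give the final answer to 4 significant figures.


D = D0 * exp(-Qd / (R*T))
T = 863.15 K
D = 4.438e-04 * exp(-131e3 / (8.314 * 863.15))
D = 5.239e-12 m^2/s


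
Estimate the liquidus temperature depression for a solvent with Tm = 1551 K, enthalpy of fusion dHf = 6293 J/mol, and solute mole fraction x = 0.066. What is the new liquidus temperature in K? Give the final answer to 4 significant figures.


dT = R*Tm^2*x / dHf
dT = 8.314 * 1551^2 * 0.066 / 6293
dT = 209.759 K
T_new = 1551 - 209.759 = 1341 K


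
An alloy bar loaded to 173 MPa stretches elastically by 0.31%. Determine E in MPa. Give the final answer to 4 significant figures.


E = sigma / epsilon
epsilon = 0.31% = 3.1e-03
E = 173 / 3.1e-03
E = 55810 MPa


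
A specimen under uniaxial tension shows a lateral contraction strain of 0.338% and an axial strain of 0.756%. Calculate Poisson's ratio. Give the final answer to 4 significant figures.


nu = -epsilon_lat / epsilon_axial
Lateral strain is contraction (negative), so using magnitudes:
nu = 0.338 / 0.756
nu = 0.4471


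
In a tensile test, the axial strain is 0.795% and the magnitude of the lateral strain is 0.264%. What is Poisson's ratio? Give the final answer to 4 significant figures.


nu = -epsilon_lat / epsilon_axial
Lateral strain is contraction (negative), so using magnitudes:
nu = 0.264 / 0.795
nu = 0.3321


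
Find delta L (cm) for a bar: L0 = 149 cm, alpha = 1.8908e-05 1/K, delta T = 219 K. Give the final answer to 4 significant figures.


dL = L0 * alpha * dT
dL = 149 * 1.8908e-05 * 219
dL = 0.617 cm


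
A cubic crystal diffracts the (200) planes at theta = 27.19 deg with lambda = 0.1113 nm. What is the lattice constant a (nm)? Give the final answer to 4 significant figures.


d = lambda / (2*sin(theta))
d = 0.1113 / (2*sin(27.19 deg))
d = 0.121788 nm
a = d * sqrt(h^2+k^2+l^2) = 0.121788 * sqrt(4)
a = 0.2436 nm


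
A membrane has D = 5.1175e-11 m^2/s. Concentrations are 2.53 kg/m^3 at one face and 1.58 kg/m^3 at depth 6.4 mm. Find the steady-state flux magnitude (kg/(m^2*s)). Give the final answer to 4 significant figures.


J = -D * (dC/dx) = D * (C1 - C2) / dx
J = 5.1175e-11 * (2.53 - 1.58) / 6.4e-03
J = 7.596e-09 kg/(m^2*s)


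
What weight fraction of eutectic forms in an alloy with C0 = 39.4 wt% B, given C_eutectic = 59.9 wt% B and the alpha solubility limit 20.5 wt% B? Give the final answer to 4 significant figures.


f_primary = (C_e - C0) / (C_e - C_alpha_max)
f_primary = (59.9 - 39.4) / (59.9 - 20.5)
f_primary = 0.520305
f_eutectic = 1 - 0.520305 = 0.4797


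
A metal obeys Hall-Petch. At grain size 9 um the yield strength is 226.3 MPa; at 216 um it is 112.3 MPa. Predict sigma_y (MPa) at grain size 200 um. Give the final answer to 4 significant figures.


sigma_y = sigma0 + k / sqrt(d)
1/sqrt(d1) = 1/sqrt(9e-06) = 333.333;  1/sqrt(d2) = 68.0414
k = (sigma1 - sigma2) / (1/sqrt(d1) - 1/sqrt(d2)) = (226.3 - 112.3) / (333.333 - 68.0414) = 0.429715 MPa*m^0.5
sigma0 = sigma1 - k/sqrt(d1) = 226.3 - 0.429715*333.333 = 83.0616 MPa
sigma_y(d3) = 83.0616 + 0.429715 / sqrt(2e-04) = 113.4 MPa


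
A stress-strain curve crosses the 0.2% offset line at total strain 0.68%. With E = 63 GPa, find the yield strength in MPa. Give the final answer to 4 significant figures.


Offset strain = 0.002
Elastic strain at yield = total_strain - offset = 6.8e-03 - 0.002 = 4.8e-03
sigma_y = E * elastic_strain = 63000 * 4.8e-03
sigma_y = 302.4 MPa


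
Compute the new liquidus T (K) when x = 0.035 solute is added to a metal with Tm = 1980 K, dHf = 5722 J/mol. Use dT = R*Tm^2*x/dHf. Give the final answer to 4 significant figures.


dT = R*Tm^2*x / dHf
dT = 8.314 * 1980^2 * 0.035 / 5722
dT = 199.37 K
T_new = 1980 - 199.37 = 1781 K


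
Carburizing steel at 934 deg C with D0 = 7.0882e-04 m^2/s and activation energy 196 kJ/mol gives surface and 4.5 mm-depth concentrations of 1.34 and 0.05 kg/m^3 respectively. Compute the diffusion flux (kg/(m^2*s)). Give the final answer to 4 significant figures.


Step 1: D = D0 * exp(-Qd/(R*T))
T = 934 + 273.15 = 1207.15 K
D = 7.0882e-04 * exp(-196e3 / (8.314 * 1207.15)) = 2.3394e-12 m^2/s
Step 2: J = D * (C1 - C2) / dx
J = 2.3394e-12 * (1.34 - 0.05) / 4.5e-03
J = 6.706e-10 kg/(m^2*s)


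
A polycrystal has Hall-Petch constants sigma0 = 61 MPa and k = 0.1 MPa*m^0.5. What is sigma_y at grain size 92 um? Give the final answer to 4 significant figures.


sigma_y = sigma0 + k / sqrt(d)
d = 92 um = 9.2e-05 m
sigma_y = 61 + 0.1 / sqrt(9.2e-05)
sigma_y = 71.43 MPa


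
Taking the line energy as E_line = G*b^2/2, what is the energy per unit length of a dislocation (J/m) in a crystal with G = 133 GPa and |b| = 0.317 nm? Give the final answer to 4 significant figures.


E = G*b^2/2
b = 0.317 nm = 3.17e-10 m
G = 133 GPa = 1.33e+11 Pa
E = 0.5 * 1.33e+11 * (3.17e-10)^2
E = 6.683e-09 J/m


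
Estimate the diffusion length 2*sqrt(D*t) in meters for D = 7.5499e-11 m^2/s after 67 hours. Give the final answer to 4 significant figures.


t = 67 hr = 241200 s
Diffusion length = 2*sqrt(D*t)
= 2*sqrt(7.5499e-11 * 241200)
= 8.535e-03 m


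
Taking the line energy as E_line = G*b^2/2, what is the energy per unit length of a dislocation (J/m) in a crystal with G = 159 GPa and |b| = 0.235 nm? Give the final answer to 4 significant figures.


E = G*b^2/2
b = 0.235 nm = 2.35e-10 m
G = 159 GPa = 1.59e+11 Pa
E = 0.5 * 1.59e+11 * (2.35e-10)^2
E = 4.39e-09 J/m


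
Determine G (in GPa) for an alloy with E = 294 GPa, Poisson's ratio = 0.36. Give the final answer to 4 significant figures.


G = E / (2*(1+nu))
G = 294 / (2*(1+0.36))
G = 108.1 GPa


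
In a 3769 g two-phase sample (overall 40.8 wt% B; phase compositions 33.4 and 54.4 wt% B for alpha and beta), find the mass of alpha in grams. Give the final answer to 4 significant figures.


f_alpha = (C_beta - C0) / (C_beta - C_alpha)
f_alpha = (54.4 - 40.8) / (54.4 - 33.4) = 0.647619
m_alpha = f_alpha * m_total = 0.647619 * 3769 = 2441 g


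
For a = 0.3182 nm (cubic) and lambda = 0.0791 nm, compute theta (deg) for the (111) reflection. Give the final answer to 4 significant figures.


d = a / sqrt(h^2+k^2+l^2)
d = 0.3182 / sqrt(3) = 0.183713 nm
lambda = 2*d*sin(theta)  =>  sin(theta) = lambda / (2*d)
sin(theta) = 0.0791 / (2 * 0.183713) = 0.215282
theta = 12.43 deg


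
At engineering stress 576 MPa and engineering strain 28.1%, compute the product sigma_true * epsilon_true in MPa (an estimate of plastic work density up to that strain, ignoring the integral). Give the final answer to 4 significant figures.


sigma_true = sigma_eng * (1 + epsilon_eng)
sigma_true = 576 * (1 + 0.281) = 737.856 MPa
epsilon_true = ln(1 + epsilon_eng)
epsilon_true = ln(1 + 0.281) = 0.247641
sigma_true * epsilon_true = 737.856 * 0.247641 = 182.7 MPa


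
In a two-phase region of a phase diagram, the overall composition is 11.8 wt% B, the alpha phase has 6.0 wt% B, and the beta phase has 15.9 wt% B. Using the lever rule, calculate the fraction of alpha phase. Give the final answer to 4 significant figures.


f_alpha = (C_beta - C0) / (C_beta - C_alpha)
f_alpha = (15.9 - 11.8) / (15.9 - 6.0)
f_alpha = 0.4141


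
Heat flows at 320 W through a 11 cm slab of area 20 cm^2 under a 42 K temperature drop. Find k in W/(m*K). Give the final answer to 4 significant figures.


k = Q*L / (A*dT)
L = 0.11 m, A = 2e-03 m^2
k = 320 * 0.11 / (2e-03 * 42)
k = 419 W/(m*K)


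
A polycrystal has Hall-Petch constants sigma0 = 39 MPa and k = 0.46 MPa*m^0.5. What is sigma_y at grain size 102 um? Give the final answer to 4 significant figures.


sigma_y = sigma0 + k / sqrt(d)
d = 102 um = 1.02e-04 m
sigma_y = 39 + 0.46 / sqrt(1.02e-04)
sigma_y = 84.55 MPa


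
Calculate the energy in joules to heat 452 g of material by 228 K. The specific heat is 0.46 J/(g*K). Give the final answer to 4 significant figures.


Q = m * cp * dT
Q = 452 * 0.46 * 228
Q = 47410 J


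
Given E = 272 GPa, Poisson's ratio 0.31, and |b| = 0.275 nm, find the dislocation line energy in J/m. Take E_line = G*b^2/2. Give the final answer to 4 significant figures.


Step 1: G = E / (2*(1+nu))
G = 272 / (2*(1+0.31)) = 103.817 GPa = 1.03817e+11 Pa
Step 2: E_line = G*b^2/2
b = 0.275 nm = 2.75e-10 m
E_line = 0.5 * 1.03817e+11 * (2.75e-10)^2 = 3.926e-09 J/m


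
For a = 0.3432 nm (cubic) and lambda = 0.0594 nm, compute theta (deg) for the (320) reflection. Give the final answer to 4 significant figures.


d = a / sqrt(h^2+k^2+l^2)
d = 0.3432 / sqrt(13) = 0.0951866 nm
lambda = 2*d*sin(theta)  =>  sin(theta) = lambda / (2*d)
sin(theta) = 0.0594 / (2 * 0.0951866) = 0.312019
theta = 18.18 deg


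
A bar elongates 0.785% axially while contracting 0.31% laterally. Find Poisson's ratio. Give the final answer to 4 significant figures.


nu = -epsilon_lat / epsilon_axial
Lateral strain is contraction (negative), so using magnitudes:
nu = 0.31 / 0.785
nu = 0.3949


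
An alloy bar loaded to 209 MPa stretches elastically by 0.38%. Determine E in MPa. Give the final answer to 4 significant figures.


E = sigma / epsilon
epsilon = 0.38% = 3.8e-03
E = 209 / 3.8e-03
E = 55000 MPa


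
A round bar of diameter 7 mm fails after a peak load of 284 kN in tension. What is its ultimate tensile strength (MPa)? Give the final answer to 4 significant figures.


A0 = pi*(d/2)^2 = pi*(7/2)^2 = 38.4845 mm^2
UTS = F_max / A0 = 284*1000 / 38.4845
UTS = 7380 MPa


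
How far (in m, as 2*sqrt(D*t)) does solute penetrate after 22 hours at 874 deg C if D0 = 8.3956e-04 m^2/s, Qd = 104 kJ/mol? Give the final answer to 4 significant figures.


Step 1: D = D0 * exp(-Qd/(R*T))
T = 1147.15 K
D = 8.3956e-04 * exp(-104e3 / (8.314 * 1147.15)) = 1.54282e-08 m^2/s
Step 2: L = 2*sqrt(D*t)
t = 22 h = 79200 s
L = 2*sqrt(1.54282e-08 * 79200) = 0.06991 m


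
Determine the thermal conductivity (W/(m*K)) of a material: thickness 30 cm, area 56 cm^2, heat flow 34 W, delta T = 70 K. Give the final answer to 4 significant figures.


k = Q*L / (A*dT)
L = 0.3 m, A = 5.6e-03 m^2
k = 34 * 0.3 / (5.6e-03 * 70)
k = 26.02 W/(m*K)


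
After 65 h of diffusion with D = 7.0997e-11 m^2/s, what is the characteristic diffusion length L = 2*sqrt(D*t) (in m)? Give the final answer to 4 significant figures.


t = 65 hr = 234000 s
Diffusion length = 2*sqrt(D*t)
= 2*sqrt(7.0997e-11 * 234000)
= 8.152e-03 m


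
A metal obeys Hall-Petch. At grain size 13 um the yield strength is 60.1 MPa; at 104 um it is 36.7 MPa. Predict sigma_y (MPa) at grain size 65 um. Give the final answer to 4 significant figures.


sigma_y = sigma0 + k / sqrt(d)
1/sqrt(d1) = 1/sqrt(1.3e-05) = 277.35;  1/sqrt(d2) = 98.0581
k = (sigma1 - sigma2) / (1/sqrt(d1) - 1/sqrt(d2)) = (60.1 - 36.7) / (277.35 - 98.0581) = 0.130513 MPa*m^0.5
sigma0 = sigma1 - k/sqrt(d1) = 60.1 - 0.130513*277.35 = 23.9021 MPa
sigma_y(d3) = 23.9021 + 0.130513 / sqrt(6.5e-05) = 40.09 MPa


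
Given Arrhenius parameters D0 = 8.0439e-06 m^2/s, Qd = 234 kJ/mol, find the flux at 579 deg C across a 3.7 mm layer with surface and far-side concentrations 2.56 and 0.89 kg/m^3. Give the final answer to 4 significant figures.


Step 1: D = D0 * exp(-Qd/(R*T))
T = 579 + 273.15 = 852.15 K
D = 8.0439e-06 * exp(-234e3 / (8.314 * 852.15)) = 3.642e-20 m^2/s
Step 2: J = D * (C1 - C2) / dx
J = 3.642e-20 * (2.56 - 0.89) / 3.7e-03
J = 1.644e-17 kg/(m^2*s)


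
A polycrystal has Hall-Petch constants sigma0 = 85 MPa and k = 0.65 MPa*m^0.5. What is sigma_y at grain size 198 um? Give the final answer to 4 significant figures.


sigma_y = sigma0 + k / sqrt(d)
d = 198 um = 1.98e-04 m
sigma_y = 85 + 0.65 / sqrt(1.98e-04)
sigma_y = 131.2 MPa


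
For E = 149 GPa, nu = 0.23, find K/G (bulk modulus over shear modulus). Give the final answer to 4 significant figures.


G = E / (2*(1+nu))
G = 149 / (2*(1+0.23)) = 60.5691 GPa
K = E / (3*(1-2*nu))
K = 149 / (3*(1-2*0.23)) = 91.9753 GPa
K/G = 91.9753 / 60.5691 = 1.519


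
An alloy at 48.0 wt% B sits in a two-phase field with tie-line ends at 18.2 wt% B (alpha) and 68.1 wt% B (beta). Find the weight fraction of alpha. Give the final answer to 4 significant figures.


f_alpha = (C_beta - C0) / (C_beta - C_alpha)
f_alpha = (68.1 - 48.0) / (68.1 - 18.2)
f_alpha = 0.4028


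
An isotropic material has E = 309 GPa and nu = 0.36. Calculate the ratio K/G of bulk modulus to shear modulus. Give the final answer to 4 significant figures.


G = E / (2*(1+nu))
G = 309 / (2*(1+0.36)) = 113.603 GPa
K = E / (3*(1-2*nu))
K = 309 / (3*(1-2*0.36)) = 367.857 GPa
K/G = 367.857 / 113.603 = 3.238


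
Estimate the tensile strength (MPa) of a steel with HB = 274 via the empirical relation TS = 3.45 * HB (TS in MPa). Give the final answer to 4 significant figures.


TS (MPa) = 3.45 * HB
TS = 3.45 * 274
TS = 945.3 MPa


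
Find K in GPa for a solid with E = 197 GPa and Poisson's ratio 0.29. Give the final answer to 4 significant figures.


K = E / (3*(1-2*nu))
K = 197 / (3*(1-2*0.29))
K = 156.3 GPa


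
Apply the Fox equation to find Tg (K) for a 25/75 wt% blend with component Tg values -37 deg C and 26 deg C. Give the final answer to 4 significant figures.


1/Tg = w1/Tg1 + w2/Tg2 (in Kelvin)
Tg1 = 236.15 K, Tg2 = 299.15 K
1/Tg = 0.25/236.15 + 0.75/299.15
Tg = 280.4 K


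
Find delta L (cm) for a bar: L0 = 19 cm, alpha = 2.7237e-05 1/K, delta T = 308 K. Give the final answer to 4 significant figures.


dL = L0 * alpha * dT
dL = 19 * 2.7237e-05 * 308
dL = 0.1594 cm


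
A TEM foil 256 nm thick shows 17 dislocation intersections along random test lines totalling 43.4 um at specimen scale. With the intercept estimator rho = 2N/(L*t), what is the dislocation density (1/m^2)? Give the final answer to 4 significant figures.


rho = 2N / (L * t)
L = 43.4 um = 4.34e-05 m, t = 256 nm = 2.56e-07 m
rho = 2 * 17 / (4.34e-05 * 2.56e-07)
rho = 3.06e+12 1/m^2


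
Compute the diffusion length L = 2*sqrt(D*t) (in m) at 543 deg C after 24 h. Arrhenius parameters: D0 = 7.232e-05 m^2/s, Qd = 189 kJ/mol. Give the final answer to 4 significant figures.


Step 1: D = D0 * exp(-Qd/(R*T))
T = 816.15 K
D = 7.232e-05 * exp(-189e3 / (8.314 * 816.15)) = 5.7887e-17 m^2/s
Step 2: L = 2*sqrt(D*t)
t = 24 h = 86400 s
L = 2*sqrt(5.7887e-17 * 86400) = 4.473e-06 m


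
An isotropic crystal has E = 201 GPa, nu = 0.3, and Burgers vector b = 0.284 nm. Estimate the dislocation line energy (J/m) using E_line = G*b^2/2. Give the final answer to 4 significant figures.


Step 1: G = E / (2*(1+nu))
G = 201 / (2*(1+0.3)) = 77.3077 GPa = 7.73077e+10 Pa
Step 2: E_line = G*b^2/2
b = 0.284 nm = 2.84e-10 m
E_line = 0.5 * 7.73077e+10 * (2.84e-10)^2 = 3.118e-09 J/m


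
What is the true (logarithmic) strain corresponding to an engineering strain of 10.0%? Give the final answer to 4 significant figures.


epsilon_true = ln(1 + epsilon_eng)
epsilon_true = ln(1 + 0.1)
epsilon_true = 0.09531


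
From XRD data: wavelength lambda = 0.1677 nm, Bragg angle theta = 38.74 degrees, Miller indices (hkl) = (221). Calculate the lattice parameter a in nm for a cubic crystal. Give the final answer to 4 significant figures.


d = lambda / (2*sin(theta))
d = 0.1677 / (2*sin(38.74 deg))
d = 0.133991 nm
a = d * sqrt(h^2+k^2+l^2) = 0.133991 * sqrt(9)
a = 0.402 nm


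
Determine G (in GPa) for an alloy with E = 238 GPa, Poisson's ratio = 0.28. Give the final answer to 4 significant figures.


G = E / (2*(1+nu))
G = 238 / (2*(1+0.28))
G = 92.97 GPa


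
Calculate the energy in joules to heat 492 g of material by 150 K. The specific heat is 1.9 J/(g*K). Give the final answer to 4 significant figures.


Q = m * cp * dT
Q = 492 * 1.9 * 150
Q = 140200 J


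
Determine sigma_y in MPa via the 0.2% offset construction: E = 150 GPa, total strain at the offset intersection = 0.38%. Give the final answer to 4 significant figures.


Offset strain = 0.002
Elastic strain at yield = total_strain - offset = 3.8e-03 - 0.002 = 1.8e-03
sigma_y = E * elastic_strain = 150000 * 1.8e-03
sigma_y = 270 MPa


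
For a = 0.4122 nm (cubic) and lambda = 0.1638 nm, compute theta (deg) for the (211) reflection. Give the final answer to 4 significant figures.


d = a / sqrt(h^2+k^2+l^2)
d = 0.4122 / sqrt(6) = 0.16828 nm
lambda = 2*d*sin(theta)  =>  sin(theta) = lambda / (2*d)
sin(theta) = 0.1638 / (2 * 0.16828) = 0.486689
theta = 29.12 deg


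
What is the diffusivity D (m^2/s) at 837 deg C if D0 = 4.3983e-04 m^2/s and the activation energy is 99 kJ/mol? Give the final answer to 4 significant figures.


D = D0 * exp(-Qd / (R*T))
T = 1110.15 K
D = 4.3983e-04 * exp(-99e3 / (8.314 * 1110.15))
D = 9.66e-09 m^2/s


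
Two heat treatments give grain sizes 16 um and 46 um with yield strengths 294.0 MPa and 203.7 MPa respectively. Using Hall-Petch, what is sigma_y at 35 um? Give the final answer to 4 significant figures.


sigma_y = sigma0 + k / sqrt(d)
1/sqrt(d1) = 1/sqrt(1.6e-05) = 250;  1/sqrt(d2) = 147.442
k = (sigma1 - sigma2) / (1/sqrt(d1) - 1/sqrt(d2)) = (294.0 - 203.7) / (250 - 147.442) = 0.880477 MPa*m^0.5
sigma0 = sigma1 - k/sqrt(d1) = 294.0 - 0.880477*250 = 73.8807 MPa
sigma_y(d3) = 73.8807 + 0.880477 / sqrt(3.5e-05) = 222.7 MPa


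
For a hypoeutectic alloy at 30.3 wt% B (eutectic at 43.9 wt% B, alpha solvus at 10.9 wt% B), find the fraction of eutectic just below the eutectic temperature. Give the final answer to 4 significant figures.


f_primary = (C_e - C0) / (C_e - C_alpha_max)
f_primary = (43.9 - 30.3) / (43.9 - 10.9)
f_primary = 0.412121
f_eutectic = 1 - 0.412121 = 0.5879


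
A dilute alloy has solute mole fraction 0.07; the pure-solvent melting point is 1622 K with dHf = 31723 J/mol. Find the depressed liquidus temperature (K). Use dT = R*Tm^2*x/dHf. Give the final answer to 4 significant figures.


dT = R*Tm^2*x / dHf
dT = 8.314 * 1622^2 * 0.07 / 31723
dT = 48.2654 K
T_new = 1622 - 48.2654 = 1574 K


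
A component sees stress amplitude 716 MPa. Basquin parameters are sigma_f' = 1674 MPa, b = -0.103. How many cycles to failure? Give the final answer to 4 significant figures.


sigma_a = sigma_f' * (2*Nf)^b
2*Nf = (sigma_a / sigma_f')^(1/b)
2*Nf = (716 / 1674)^(1/-0.103)
2*Nf = 3810.61
Nf = 1905 cycles


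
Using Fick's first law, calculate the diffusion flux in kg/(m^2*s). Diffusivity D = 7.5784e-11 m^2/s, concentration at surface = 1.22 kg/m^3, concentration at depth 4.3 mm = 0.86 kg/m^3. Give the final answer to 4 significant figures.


J = -D * (dC/dx) = D * (C1 - C2) / dx
J = 7.5784e-11 * (1.22 - 0.86) / 4.3e-03
J = 6.345e-09 kg/(m^2*s)


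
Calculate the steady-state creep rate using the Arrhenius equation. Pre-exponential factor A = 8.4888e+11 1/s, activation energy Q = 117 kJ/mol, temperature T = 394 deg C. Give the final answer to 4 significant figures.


rate = A * exp(-Q / (R*T))
T = 394 + 273.15 = 667.15 K
rate = 8.4888e+11 * exp(-117e3 / (8.314 * 667.15))
rate = 586.1 1/s


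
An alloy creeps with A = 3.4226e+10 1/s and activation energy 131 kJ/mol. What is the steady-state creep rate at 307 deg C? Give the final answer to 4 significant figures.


rate = A * exp(-Q / (R*T))
T = 307 + 273.15 = 580.15 K
rate = 3.4226e+10 * exp(-131e3 / (8.314 * 580.15))
rate = 0.05485 1/s


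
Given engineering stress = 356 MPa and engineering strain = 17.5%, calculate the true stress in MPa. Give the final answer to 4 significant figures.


sigma_true = sigma_eng * (1 + epsilon_eng)
sigma_true = 356 * (1 + 0.175)
sigma_true = 418.3 MPa


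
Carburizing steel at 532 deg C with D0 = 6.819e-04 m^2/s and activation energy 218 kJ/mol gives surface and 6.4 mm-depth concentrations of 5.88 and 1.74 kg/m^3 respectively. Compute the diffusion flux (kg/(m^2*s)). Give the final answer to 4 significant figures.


Step 1: D = D0 * exp(-Qd/(R*T))
T = 532 + 273.15 = 805.15 K
D = 6.819e-04 * exp(-218e3 / (8.314 * 805.15)) = 4.90135e-18 m^2/s
Step 2: J = D * (C1 - C2) / dx
J = 4.90135e-18 * (5.88 - 1.74) / 6.4e-03
J = 3.171e-15 kg/(m^2*s)


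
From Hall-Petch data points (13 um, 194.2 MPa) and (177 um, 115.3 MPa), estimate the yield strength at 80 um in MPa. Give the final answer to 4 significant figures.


sigma_y = sigma0 + k / sqrt(d)
1/sqrt(d1) = 1/sqrt(1.3e-05) = 277.35;  1/sqrt(d2) = 75.1646
k = (sigma1 - sigma2) / (1/sqrt(d1) - 1/sqrt(d2)) = (194.2 - 115.3) / (277.35 - 75.1646) = 0.390236 MPa*m^0.5
sigma0 = sigma1 - k/sqrt(d1) = 194.2 - 0.390236*277.35 = 85.9681 MPa
sigma_y(d3) = 85.9681 + 0.390236 / sqrt(8e-05) = 129.6 MPa


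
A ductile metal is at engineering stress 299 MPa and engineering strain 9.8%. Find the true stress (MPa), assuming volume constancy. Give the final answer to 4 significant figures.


sigma_true = sigma_eng * (1 + epsilon_eng)
sigma_true = 299 * (1 + 0.098)
sigma_true = 328.3 MPa
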